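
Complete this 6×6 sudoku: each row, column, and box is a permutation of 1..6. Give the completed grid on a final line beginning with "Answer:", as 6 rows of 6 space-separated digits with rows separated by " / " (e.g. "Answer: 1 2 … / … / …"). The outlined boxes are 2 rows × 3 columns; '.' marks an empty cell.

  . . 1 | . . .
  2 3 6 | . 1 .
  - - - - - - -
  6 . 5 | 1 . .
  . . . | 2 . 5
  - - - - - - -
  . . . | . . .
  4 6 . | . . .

Step 1. [r1c2∈{4,5}] box 1 places 4 nowhere but r1c2, so r1c2=4.
Step 2. [r5c2∈{1,2,5}] in col 2, 5 fits only at r5c2. So r5c2=5.
Step 3. [r4c5∈{3,4,6}] 6 has one home in row 4: r4c5, so r4c5=6.
Step 4. [r2c4∈{4,5}] across row 2, 5 lands solely at r2c4 ⇒ r2c4=5.
Step 5. [r6c4∈{3}] r6c4's peers cover all but 3 ⇒ r6c4=3.
Step 6. [r5c1∈{1,3}] box 5 places 1 nowhere but r5c1, so r5c1=1.
Step 7. [r5c4∈{4,6}] 4 has one home in col 4: r5c4 ⇒ r5c4=4.
Step 8. [r5c5∈{2}] r5c5's peers cover all but 2 ⇒ r5c5=2.
Step 9. [r1c5∈{3}] nothing but 3 survives at r1c5, so r1c5=3.
Step 10. [r1c6∈{2,6}] r1c6 is the only open cell in row 1 admitting 2, so r1c6=2.
Step 11. [r4c1∈{3}] nothing but 3 survives at r4c1, so r4c1=3.
Step 12. [r3c5∈{4}] nothing but 4 survives at r3c5 ⇒ r3c5=4.
Step 13. [r6c3∈{2}] only 2 remains possible at r6c3, so r6c3=2.
Step 14. [r2c6∈{4}] only 4 remains possible at r2c6, so r2c6=4.
Step 15. [r5c3∈{3}] r5c3's peers cover all but 3, so r5c3=3.
Step 16. [r4c2∈{1}] only 1 remains possible at r4c2 ⇒ r4c2=1.
Step 17. [r3c6∈{3}] nothing but 3 survives at r3c6 ⇒ r3c6=3.
Step 18. [r5c6∈{6}] only 6 remains possible at r5c6. So r5c6=6.
Step 19. [r6c5∈{5}] nothing but 5 survives at r6c5, so r6c5=5.
Step 20. [r1c4∈{6}] only 6 remains possible at r1c4 ⇒ r1c4=6.
Step 21. [r3c2∈{2}] nothing but 2 survives at r3c2 ⇒ r3c2=2.
Step 22. [r4c3∈{4}] r4c3 is down to just 4, so r4c3=4.
Step 23. [r6c6∈{1}] r6c6 has the single candidate 1, so r6c6=1.
Step 24. [r1c1∈{5}] r1c1's peers cover all but 5, so r1c1=5.

Answer: 5 4 1 6 3 2 / 2 3 6 5 1 4 / 6 2 5 1 4 3 / 3 1 4 2 6 5 / 1 5 3 4 2 6 / 4 6 2 3 5 1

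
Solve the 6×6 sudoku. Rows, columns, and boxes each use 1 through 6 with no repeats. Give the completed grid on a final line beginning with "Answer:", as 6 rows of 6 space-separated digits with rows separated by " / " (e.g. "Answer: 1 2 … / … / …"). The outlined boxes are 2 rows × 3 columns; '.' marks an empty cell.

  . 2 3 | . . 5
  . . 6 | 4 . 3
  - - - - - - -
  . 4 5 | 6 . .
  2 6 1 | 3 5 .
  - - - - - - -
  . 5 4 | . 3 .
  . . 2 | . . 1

Step 1. [r1c4∈{1}] nothing but 1 survives at r1c4. So r1c4=1.
Step 2. [r5c6∈{2,6}] across col 6, 6 lands solely at r5c6, so r5c6=6.
Step 3. [r6c2∈{3}] r6c2's peers cover all but 3, so r6c2=3.
Step 4. [r2c5∈{2}] nothing but 2 survives at r2c5. So r2c5=2.
Step 5. [r5c1∈{1}] r5c1 is down to just 1 ⇒ r5c1=1.
Step 6. [r3c5∈{1}] r3c5 has the single candidate 1 ⇒ r3c5=1.
Step 7. [r6c4∈{5}] r6c4's peers cover all but 5. So r6c4=5.
Step 8. [r5c4∈{2}] only 2 remains possible at r5c4, so r5c4=2.
Step 9. [r1c1∈{4}] r1c1 has the single candidate 4. So r1c1=4.
Step 10. [r6c1∈{6}] r6c1 is down to just 6, so r6c1=6.
Step 11. [r2c1∈{5}] r2c1 is down to just 5, so r2c1=5.
Step 12. [r3c1∈{3}] r3c1 is down to just 3. So r3c1=3.
Step 13. [r3c6∈{2}] r3c6's peers cover all but 2. So r3c6=2.
Step 14. [r1c5∈{6}] only 6 remains possible at r1c5, so r1c5=6.
Step 15. [r2c2∈{1}] r2c2 has the single candidate 1, so r2c2=1.
Step 16. [r6c5∈{4}] nothing but 4 survives at r6c5. So r6c5=4.
Step 17. [r4c6∈{4}] r4c6 is down to just 4, so r4c6=4.

Answer: 4 2 3 1 6 5 / 5 1 6 4 2 3 / 3 4 5 6 1 2 / 2 6 1 3 5 4 / 1 5 4 2 3 6 / 6 3 2 5 4 1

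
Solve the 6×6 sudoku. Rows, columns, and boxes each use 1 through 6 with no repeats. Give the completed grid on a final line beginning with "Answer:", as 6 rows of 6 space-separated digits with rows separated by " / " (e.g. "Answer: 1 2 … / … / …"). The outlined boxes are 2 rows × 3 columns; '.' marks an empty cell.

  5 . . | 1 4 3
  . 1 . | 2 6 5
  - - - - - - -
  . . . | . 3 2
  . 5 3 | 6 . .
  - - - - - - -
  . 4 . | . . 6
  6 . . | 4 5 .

Step 1. [r6c6∈{1}] r6c6 is down to just 1, so r6c6=1.
Step 2. [r6c3∈{2}] r6c3 is down to just 2, so r6c3=2.
Step 3. [r2c1∈{3,4}] in row 2, 3 fits only at r2c1. So r2c1=3.
Step 4. [r5c1∈{1}] r5c1 has the single candidate 1. So r5c1=1.
Step 5. [r3c2∈{6}] r3c2 has the single candidate 6 ⇒ r3c2=6.
Step 6. [r3c1∈{4}] r3c1 is down to just 4 ⇒ r3c1=4.
Step 7. [r5c5∈{2}] r5c5's peers cover all but 2, so r5c5=2.
Step 8. [r1c2∈{2}] r1c2 is down to just 2, so r1c2=2.
Step 9. [r5c4∈{3}] only 3 remains possible at r5c4 ⇒ r5c4=3.
Step 10. [r6c2∈{3}] r6c2 has the single candidate 3. So r6c2=3.
Step 11. [r4c6∈{4}] nothing but 4 survives at r4c6, so r4c6=4.
Step 12. [r3c3∈{1}] r3c3's peers cover all but 1, so r3c3=1.
Step 13. [r1c3∈{6}] nothing but 6 survives at r1c3. So r1c3=6.
Step 14. [r3c4∈{5}] only 5 remains possible at r3c4 ⇒ r3c4=5.
Step 15. [r4c5∈{1}] nothing but 1 survives at r4c5. So r4c5=1.
Step 16. [r5c3∈{5}] r5c3 is down to just 5. So r5c3=5.
Step 17. [r4c1∈{2}] r4c1's peers cover all but 2. So r4c1=2.
Step 18. [r2c3∈{4}] only 4 remains possible at r2c3 ⇒ r2c3=4.

Answer: 5 2 6 1 4 3 / 3 1 4 2 6 5 / 4 6 1 5 3 2 / 2 5 3 6 1 4 / 1 4 5 3 2 6 / 6 3 2 4 5 1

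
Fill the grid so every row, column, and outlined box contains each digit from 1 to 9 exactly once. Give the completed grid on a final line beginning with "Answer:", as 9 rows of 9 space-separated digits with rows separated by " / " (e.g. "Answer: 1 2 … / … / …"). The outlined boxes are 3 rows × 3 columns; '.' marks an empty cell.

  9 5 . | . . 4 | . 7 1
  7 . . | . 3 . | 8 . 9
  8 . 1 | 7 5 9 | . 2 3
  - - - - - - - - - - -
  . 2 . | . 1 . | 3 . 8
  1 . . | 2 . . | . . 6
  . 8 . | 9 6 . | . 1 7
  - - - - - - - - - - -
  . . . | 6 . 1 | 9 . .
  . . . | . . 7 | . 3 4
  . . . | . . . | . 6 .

Step 1. [r4c3∈{4,5,6,7,9}] 7 has one home in row 4: r4c3, so r4c3=7.
Step 2. [r9c4∈{3,4,5,8}] across col 4, 3 lands solely at r9c4 ⇒ r9c4=3.
Step 3. [r4c6∈{5}] r4c6's peers cover all but 5, so r4c6=5.
Step 4. [r1c3∈{2,3,6}] 3 has one home in row 1: r1c3, so r1c3=3.
Step 5. [r2c3∈{2,4,6}] across box 1, 2 lands solely at r2c3 ⇒ r2c3=2.
Step 6. [r9c6∈{2,8}] in col 6, 2 fits only at r9c6. So r9c6=2.
Step 7. [r9c9∈{5}] r9c9 is down to just 5 ⇒ r9c9=5.
Step 8. [r9c1∈{4}] r9c1 has the single candidate 4. So r9c1=4.
Step 9. [r8c3∈{5,6,8,9}] 6 has one home in col 3: r8c3, so r8c3=6.
Step 10. [r6c7∈{2,4,5}] r6c7 is the only open cell in row 6 admitting 2. So r6c7=2.
Step 11. [r6c3∈{4,5}] 4 has one home in row 6: r6c3 ⇒ r6c3=4.
Step 12. [r6c1∈{3,5}] in row 6, 5 fits only at r6c1 ⇒ r6c1=5.
Step 13. [r5c2∈{3,9}] 3 has one home in box 4: r5c2, so r5c2=3.
Step 14. [r5c7∈{4,5}] 5 has one home in col 7: r5c7. So r5c7=5.
Step 15. [r3c7∈{4,6}] in col 7, 4 fits only at r3c7 ⇒ r3c7=4.
Step 16. [r7c5∈{4,8}] across row 7, 4 lands solely at r7c5, so r7c5=4.
Step 17. [r8c7∈{1}] only 1 remains possible at r8c7, so r8c7=1.
Step 18. [r8c2∈{9}] r8c2 is down to just 9. So r8c2=9.
Step 19. [r8c5∈{8}] nothing but 8 survives at r8c5 ⇒ r8c5=8.
Step 20. [r5c8∈{4,9}] r5c8 is the only open cell in row 5 admitting 4 ⇒ r5c8=4.
Step 21. [r2c6∈{6}] r2c6 has the single candidate 6, so r2c6=6.
Step 22. [r7c9∈{2}] r7c9 is down to just 2, so r7c9=2.
Step 23. [r9c7∈{7}] r9c7 is down to just 7. So r9c7=7.
Step 24. [r7c3∈{5,8}] row 7 places 5 nowhere but r7c3 ⇒ r7c3=5.
Step 25. [r1c5∈{2}] r1c5 is down to just 2. So r1c5=2.
Step 26. [r5c5∈{7}] r5c5's peers cover all but 7, so r5c5=7.
Step 27. [r1c7∈{6}] r1c7 is down to just 6 ⇒ r1c7=6.
Step 28. [r7c1∈{3}] r7c1 has the single candidate 3. So r7c1=3.
Step 29. [r3c2∈{6}] r3c2's peers cover all but 6 ⇒ r3c2=6.
Step 30. [r2c4∈{1}] r2c4 has the single candidate 1, so r2c4=1.
Step 31. [r5c3∈{9}] r5c3 is down to just 9, so r5c3=9.
Step 32. [r2c2∈{4}] only 4 remains possible at r2c2. So r2c2=4.
Step 33. [r4c8∈{9}] r4c8 is down to just 9, so r4c8=9.
Step 34. [r9c5∈{9}] only 9 remains possible at r9c5. So r9c5=9.
Step 35. [r4c4∈{4}] r4c4 is down to just 4 ⇒ r4c4=4.
Step 36. [r8c4∈{5}] nothing but 5 survives at r8c4, so r8c4=5.
Step 37. [r6c6∈{3}] only 3 remains possible at r6c6, so r6c6=3.
Step 38. [r7c8∈{8}] only 8 remains possible at r7c8 ⇒ r7c8=8.
Step 39. [r9c3∈{8}] r9c3 is down to just 8 ⇒ r9c3=8.
Step 40. [r5c6∈{8}] r5c6 is down to just 8, so r5c6=8.
Step 41. [r1c4∈{8}] nothing but 8 survives at r1c4, so r1c4=8.
Step 42. [r8c1∈{2}] only 2 remains possible at r8c1 ⇒ r8c1=2.
Step 43. [r2c8∈{5}] only 5 remains possible at r2c8. So r2c8=5.
Step 44. [r4c1∈{6}] r4c1 is down to just 6. So r4c1=6.
Step 45. [r7c2∈{7}] r7c2 has the single candidate 7 ⇒ r7c2=7.
Step 46. [r9c2∈{1}] nothing but 1 survives at r9c2, so r9c2=1.

Answer: 9 5 3 8 2 4 6 7 1 / 7 4 2 1 3 6 8 5 9 / 8 6 1 7 5 9 4 2 3 / 6 2 7 4 1 5 3 9 8 / 1 3 9 2 7 8 5 4 6 / 5 8 4 9 6 3 2 1 7 / 3 7 5 6 4 1 9 8 2 / 2 9 6 5 8 7 1 3 4 / 4 1 8 3 9 2 7 6 5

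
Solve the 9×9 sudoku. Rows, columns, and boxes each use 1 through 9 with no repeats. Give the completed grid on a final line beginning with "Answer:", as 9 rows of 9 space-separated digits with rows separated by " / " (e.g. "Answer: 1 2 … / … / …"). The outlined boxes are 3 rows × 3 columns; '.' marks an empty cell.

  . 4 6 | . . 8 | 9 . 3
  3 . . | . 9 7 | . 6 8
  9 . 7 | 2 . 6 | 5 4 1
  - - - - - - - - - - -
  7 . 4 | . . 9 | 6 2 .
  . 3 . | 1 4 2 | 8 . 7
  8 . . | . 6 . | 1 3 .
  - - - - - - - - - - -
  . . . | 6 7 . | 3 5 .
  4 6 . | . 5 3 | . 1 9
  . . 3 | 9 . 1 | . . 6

Step 1. [r1c1∈{1,2,5}] row 1 places 2 nowhere but r1c1. So r1c1=2.
Step 2. [r6c6∈{5}] r6c6 has the single candidate 5, so r6c6=5.
Step 3. [r9c2∈{2,5,7,8}] 7 has one home in col 2: r9c2, so r9c2=7.
Step 4. [r7c9∈{2,4}] r7c9 is the only open cell in col 9 admitting 2 ⇒ r7c9=2.
Step 5. [r8c4∈{8}] only 8 remains possible at r8c4 ⇒ r8c4=8.
Step 6. [r4c2∈{1,5}] in row 4, 1 fits only at r4c2. So r4c2=1.
Step 7. [r7c3∈{1,8,9}] col 3 places 8 nowhere but r7c3 ⇒ r7c3=8.
Step 8. [r2c2∈{5}] only 5 remains possible at r2c2. So r2c2=5.
Step 9. [r5c3∈{5,9}] col 3 places 5 nowhere but r5c3 ⇒ r5c3=5.
Step 10. [r6c3∈{2,9}] col 3 places 9 nowhere but r6c3. So r6c3=9.
Step 11. [r3c5∈{3}] r3c5 is down to just 3, so r3c5=3.
Step 12. [r2c3∈{1}] nothing but 1 survives at r2c3, so r2c3=1.
Step 13. [r8c3∈{2}] only 2 remains possible at r8c3, so r8c3=2.
Step 14. [r2c4∈{4}] only 4 remains possible at r2c4. So r2c4=4.
Step 15. [r7c1∈{1}] only 1 remains possible at r7c1, so r7c1=1.
Step 16. [r7c6∈{4}] only 4 remains possible at r7c6, so r7c6=4.
Step 17. [r2c7∈{2}] nothing but 2 survives at r2c7, so r2c7=2.
Step 18. [r5c8∈{9}] nothing but 9 survives at r5c8 ⇒ r5c8=9.
Step 19. [r4c9∈{5}] r4c9 has the single candidate 5, so r4c9=5.
Step 20. [r6c4∈{7}] nothing but 7 survives at r6c4, so r6c4=7.
Step 21. [r4c4∈{3}] r4c4 is down to just 3 ⇒ r4c4=3.
Step 22. [r1c4∈{5}] only 5 remains possible at r1c4 ⇒ r1c4=5.
Step 23. [r5c1∈{6}] r5c1 is down to just 6, so r5c1=6.
Step 24. [r8c7∈{7}] r8c7 is down to just 7 ⇒ r8c7=7.
Step 25. [r1c5∈{1}] r1c5 is down to just 1 ⇒ r1c5=1.
Step 26. [r4c5∈{8}] r4c5's peers cover all but 8. So r4c5=8.
Step 27. [r3c2∈{8}] r3c2's peers cover all but 8 ⇒ r3c2=8.
Step 28. [r6c2∈{2}] r6c2's peers cover all but 2 ⇒ r6c2=2.
Step 29. [r9c1∈{5}] r9c1 has the single candidate 5 ⇒ r9c1=5.
Step 30. [r9c7∈{4}] r9c7's peers cover all but 4 ⇒ r9c7=4.
Step 31. [r9c8∈{8}] r9c8 is down to just 8, so r9c8=8.
Step 32. [r9c5∈{2}] only 2 remains possible at r9c5 ⇒ r9c5=2.
Step 33. [r6c9∈{4}] only 4 remains possible at r6c9 ⇒ r6c9=4.
Step 34. [r1c8∈{7}] r1c8 is down to just 7 ⇒ r1c8=7.
Step 35. [r7c2∈{9}] r7c2 is down to just 9, so r7c2=9.

Answer: 2 4 6 5 1 8 9 7 3 / 3 5 1 4 9 7 2 6 8 / 9 8 7 2 3 6 5 4 1 / 7 1 4 3 8 9 6 2 5 / 6 3 5 1 4 2 8 9 7 / 8 2 9 7 6 5 1 3 4 / 1 9 8 6 7 4 3 5 2 / 4 6 2 8 5 3 7 1 9 / 5 7 3 9 2 1 4 8 6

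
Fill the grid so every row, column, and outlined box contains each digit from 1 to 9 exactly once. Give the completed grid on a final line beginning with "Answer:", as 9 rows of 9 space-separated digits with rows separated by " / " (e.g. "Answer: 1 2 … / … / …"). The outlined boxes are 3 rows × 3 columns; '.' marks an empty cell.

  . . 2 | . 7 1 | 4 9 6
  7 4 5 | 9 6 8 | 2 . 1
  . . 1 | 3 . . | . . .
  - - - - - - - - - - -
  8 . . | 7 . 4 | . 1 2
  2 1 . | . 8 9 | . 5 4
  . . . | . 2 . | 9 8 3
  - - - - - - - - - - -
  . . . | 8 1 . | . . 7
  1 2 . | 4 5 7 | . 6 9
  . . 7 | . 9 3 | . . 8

Step 1. [r4c2∈{3,5,6,9}] 5 has one home in row 4: r4c2 ⇒ r4c2=5.
Step 2. [r9c2∈{6}] nothing but 6 survives at r9c2, so r9c2=6.
Step 3. [r5c3∈{3,6}] across row 5, 3 lands solely at r5c3, so r5c3=3.
Step 4. [r3c7∈{5,7,8}] in col 7, 8 fits only at r3c7 ⇒ r3c7=8.
Step 5. [r5c4∈{6}] r5c4 has the single candidate 6, so r5c4=6.
Step 6. [r1c4∈{5}] only 5 remains possible at r1c4, so r1c4=5.
Step 7. [r8c7∈{3}] r8c7 is down to just 3, so r8c7=3.
Step 8. [r1c1∈{3}] r1c1's peers cover all but 3 ⇒ r1c1=3.
Step 9. [r3c2∈{9}] r3c2 is down to just 9 ⇒ r3c2=9.
Step 10. [r7c1∈{4,5,9}] 9 has one home in col 1: r7c1, so r7c1=9.
Step 11. [r7c3∈{4}] only 4 remains possible at r7c3, so r7c3=4.
Step 12. [r6c3∈{6}] r6c3's peers cover all but 6 ⇒ r6c3=6.
Step 13. [r7c8∈{2}] only 2 remains possible at r7c8. So r7c8=2.
Step 14. [r9c7∈{1,5}] in row 9, 1 fits only at r9c7, so r9c7=1.
Step 15. [r2c8∈{3}] only 3 remains possible at r2c8 ⇒ r2c8=3.
Step 16. [r7c6∈{6}] r7c6 has the single candidate 6. So r7c6=6.
Step 17. [r6c1∈{4}] r6c1 is down to just 4. So r6c1=4.
Step 18. [r3c5∈{4}] r3c5's peers cover all but 4, so r3c5=4.
Step 19. [r3c8∈{7}] only 7 remains possible at r3c8, so r3c8=7.
Step 20. [r9c1∈{5}] r9c1's peers cover all but 5 ⇒ r9c1=5.
Step 21. [r4c7∈{6}] r4c7's peers cover all but 6 ⇒ r4c7=6.
Step 22. [r6c4∈{1}] r6c4 has the single candidate 1 ⇒ r6c4=1.
Step 23. [r3c1∈{6}] nothing but 6 survives at r3c1. So r3c1=6.
Step 24. [r1c2∈{8}] nothing but 8 survives at r1c2 ⇒ r1c2=8.
Step 25. [r4c5∈{3}] r4c5's peers cover all but 3, so r4c5=3.
Step 26. [r8c3∈{8}] nothing but 8 survives at r8c3. So r8c3=8.
Step 27. [r3c6∈{2}] r3c6 has the single candidate 2 ⇒ r3c6=2.
Step 28. [r4c3∈{9}] nothing but 9 survives at r4c3, so r4c3=9.
Step 29. [r5c7∈{7}] r5c7 has the single candidate 7. So r5c7=7.
Step 30. [r7c7∈{5}] only 5 remains possible at r7c7. So r7c7=5.
Step 31. [r3c9∈{5}] r3c9 has the single candidate 5, so r3c9=5.
Step 32. [r6c2∈{7}] only 7 remains possible at r6c2 ⇒ r6c2=7.
Step 33. [r7c2∈{3}] r7c2's peers cover all but 3. So r7c2=3.
Step 34. [r9c8∈{4}] r9c8's peers cover all but 4 ⇒ r9c8=4.
Step 35. [r6c6∈{5}] r6c6 has the single candidate 5, so r6c6=5.
Step 36. [r9c4∈{2}] nothing but 2 survives at r9c4, so r9c4=2.

Answer: 3 8 2 5 7 1 4 9 6 / 7 4 5 9 6 8 2 3 1 / 6 9 1 3 4 2 8 7 5 / 8 5 9 7 3 4 6 1 2 / 2 1 3 6 8 9 7 5 4 / 4 7 6 1 2 5 9 8 3 / 9 3 4 8 1 6 5 2 7 / 1 2 8 4 5 7 3 6 9 / 5 6 7 2 9 3 1 4 8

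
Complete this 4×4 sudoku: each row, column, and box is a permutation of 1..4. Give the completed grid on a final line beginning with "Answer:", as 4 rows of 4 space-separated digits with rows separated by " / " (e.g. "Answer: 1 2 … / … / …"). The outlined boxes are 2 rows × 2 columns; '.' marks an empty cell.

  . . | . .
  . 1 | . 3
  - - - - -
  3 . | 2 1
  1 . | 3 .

Step 1. [r2c1∈{2,4}] across row 2, 2 lands solely at r2c1, so r2c1=2.
Step 2. [r1c1∈{4}] r1c1 is down to just 4, so r1c1=4.
Step 3. [r4c2∈{2,4}] row 4 places 2 nowhere but r4c2. So r4c2=2.
Step 4. [r1c3∈{1}] only 1 remains possible at r1c3, so r1c3=1.
Step 5. [r3c2∈{4}] r3c2's peers cover all but 4, so r3c2=4.
Step 6. [r1c2∈{3}] r1c2 is down to just 3, so r1c2=3.
Step 7. [r1c4∈{2}] r1c4 is down to just 2. So r1c4=2.
Step 8. [r2c3∈{4}] r2c3's peers cover all but 4. So r2c3=4.
Step 9. [r4c4∈{4}] only 4 remains possible at r4c4. So r4c4=4.

Answer: 4 3 1 2 / 2 1 4 3 / 3 4 2 1 / 1 2 3 4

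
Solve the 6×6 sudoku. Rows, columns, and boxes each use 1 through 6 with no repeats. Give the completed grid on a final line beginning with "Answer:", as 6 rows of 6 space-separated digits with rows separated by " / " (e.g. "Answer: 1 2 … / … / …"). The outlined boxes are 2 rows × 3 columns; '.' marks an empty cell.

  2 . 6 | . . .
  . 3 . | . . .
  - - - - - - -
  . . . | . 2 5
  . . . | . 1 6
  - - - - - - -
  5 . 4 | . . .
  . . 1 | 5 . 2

Step 1. [r3c3∈{3}] nothing but 3 survives at r3c3 ⇒ r3c3=3.
Step 2. [r3c4∈{4}] r3c4 is down to just 4, so r3c4=4.
Step 3. [r6c2∈{6}] nothing but 6 survives at r6c2 ⇒ r6c2=6.
Step 4. [r6c5∈{3,4}] 4 has one home in row 6: r6c5, so r6c5=4.
Step 5. [r2c3∈{5}] r2c3 is down to just 5, so r2c3=5.
Step 6. [r2c5∈{6}] r2c5's peers cover all but 6. So r2c5=6.
Step 7. [r5c5∈{3}] r5c5 is down to just 3 ⇒ r5c5=3.
Step 8. [r1c6∈{1,3,4}] across col 6, 3 lands solely at r1c6, so r1c6=3.
Step 9. [r1c4∈{1}] r1c4 has the single candidate 1 ⇒ r1c4=1.
Step 10. [r4c2∈{2,4,5}] in row 4, 5 fits only at r4c2, so r4c2=5.
Step 11. [r2c1∈{1,4}] 1 has one home in row 2: r2c1 ⇒ r2c1=1.
Step 12. [r1c5∈{5}] r1c5 is down to just 5, so r1c5=5.
Step 13. [r4c3∈{2}] r4c3's peers cover all but 2. So r4c3=2.
Step 14. [r2c6∈{4}] r2c6's peers cover all but 4. So r2c6=4.
Step 15. [r6c1∈{3}] only 3 remains possible at r6c1 ⇒ r6c1=3.
Step 16. [r3c1∈{6}] r3c1 is down to just 6. So r3c1=6.
Step 17. [r3c2∈{1}] r3c2 is down to just 1, so r3c2=1.
Step 18. [r2c4∈{2}] r2c4 is down to just 2 ⇒ r2c4=2.
Step 19. [r5c4∈{6}] r5c4 is down to just 6, so r5c4=6.
Step 20. [r4c1∈{4}] r4c1 has the single candidate 4, so r4c1=4.
Step 21. [r5c6∈{1}] only 1 remains possible at r5c6, so r5c6=1.
Step 22. [r4c4∈{3}] only 3 remains possible at r4c4. So r4c4=3.
Step 23. [r1c2∈{4}] r1c2 has the single candidate 4. So r1c2=4.
Step 24. [r5c2∈{2}] nothing but 2 survives at r5c2, so r5c2=2.

Answer: 2 4 6 1 5 3 / 1 3 5 2 6 4 / 6 1 3 4 2 5 / 4 5 2 3 1 6 / 5 2 4 6 3 1 / 3 6 1 5 4 2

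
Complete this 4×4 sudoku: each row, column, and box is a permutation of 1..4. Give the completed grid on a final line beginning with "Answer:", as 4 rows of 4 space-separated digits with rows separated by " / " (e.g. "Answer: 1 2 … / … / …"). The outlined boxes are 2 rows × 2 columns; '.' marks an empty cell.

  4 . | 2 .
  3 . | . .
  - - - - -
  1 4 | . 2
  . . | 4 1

Step 1. [r2c2∈{1,2}] 2 has one home in row 2: r2c2, so r2c2=2.
Step 2. [r3c3∈{3}] only 3 remains possible at r3c3. So r3c3=3.
Step 3. [r4c1∈{2}] nothing but 2 survives at r4c1. So r4c1=2.
Step 4. [r2c3∈{1}] r2c3 has the single candidate 1, so r2c3=1.
Step 5. [r4c2∈{3}] only 3 remains possible at r4c2, so r4c2=3.
Step 6. [r2c4∈{4}] r2c4 has the single candidate 4 ⇒ r2c4=4.
Step 7. [r1c4∈{3}] nothing but 3 survives at r1c4 ⇒ r1c4=3.
Step 8. [r1c2∈{1}] r1c2's peers cover all but 1 ⇒ r1c2=1.

Answer: 4 1 2 3 / 3 2 1 4 / 1 4 3 2 / 2 3 4 1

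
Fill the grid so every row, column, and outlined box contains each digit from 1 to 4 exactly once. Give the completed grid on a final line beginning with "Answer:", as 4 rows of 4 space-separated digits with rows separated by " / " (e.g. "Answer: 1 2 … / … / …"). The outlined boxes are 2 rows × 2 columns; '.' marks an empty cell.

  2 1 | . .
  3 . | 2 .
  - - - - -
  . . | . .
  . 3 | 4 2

Step 1. [r3c3∈{1,3}] r3c3 is the only open cell in col 3 admitting 1 ⇒ r3c3=1.
Step 2. [r2c2∈{4}] r2c2's peers cover all but 4, so r2c2=4.
Step 3. [r1c4∈{3,4}] r1c4 is the only open cell in row 1 admitting 4. So r1c4=4.
Step 4. [r3c1∈{4}] r3c1's peers cover all but 4 ⇒ r3c1=4.
Step 5. [r2c4∈{1}] r2c4 has the single candidate 1. So r2c4=1.
Step 6. [r4c1∈{1}] r4c1 is down to just 1 ⇒ r4c1=1.
Step 7. [r1c3∈{3}] nothing but 3 survives at r1c3. So r1c3=3.
Step 8. [r3c4∈{3}] r3c4 is down to just 3. So r3c4=3.
Step 9. [r3c2∈{2}] r3c2's peers cover all but 2 ⇒ r3c2=2.

Answer: 2 1 3 4 / 3 4 2 1 / 4 2 1 3 / 1 3 4 2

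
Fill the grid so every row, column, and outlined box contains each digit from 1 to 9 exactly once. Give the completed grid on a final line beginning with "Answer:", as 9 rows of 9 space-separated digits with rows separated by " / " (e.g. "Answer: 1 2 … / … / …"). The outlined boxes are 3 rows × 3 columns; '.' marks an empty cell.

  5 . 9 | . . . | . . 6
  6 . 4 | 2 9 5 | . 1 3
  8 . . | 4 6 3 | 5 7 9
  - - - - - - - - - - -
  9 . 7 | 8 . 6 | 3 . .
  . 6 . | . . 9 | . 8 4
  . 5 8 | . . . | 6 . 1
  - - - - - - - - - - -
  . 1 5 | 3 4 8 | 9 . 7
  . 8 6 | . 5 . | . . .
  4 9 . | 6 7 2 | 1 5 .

Step 1. [r4c8∈{2}] r4c8 is down to just 2 ⇒ r4c8=2.
Step 2. [r5c1∈{1,2,3}] across col 1, 1 lands solely at r5c1 ⇒ r5c1=1.
Step 3. [r1c7∈{2,4,8}] across box 3, 2 lands solely at r1c7 ⇒ r1c7=2.
Step 4. [r6c4∈{7}] nothing but 7 survives at r6c4 ⇒ r6c4=7.
Step 5. [r1c4∈{1}] nothing but 1 survives at r1c4, so r1c4=1.
Step 6. [r9c3∈{3}] r9c3 is down to just 3, so r9c3=3.
Step 7. [r5c3∈{2}] r5c3 is down to just 2. So r5c3=2.
Step 8. [r1c6∈{7}] r1c6 is down to just 7, so r1c6=7.
Step 9. [r1c8∈{4}] only 4 remains possible at r1c8. So r1c8=4.
Step 10. [r6c1∈{3}] r6c1 has the single candidate 3. So r6c1=3.
Step 11. [r8c9∈{2}] only 2 remains possible at r8c9, so r8c9=2.
Step 12. [r8c8∈{3}] nothing but 3 survives at r8c8 ⇒ r8c8=3.
Step 13. [r6c5∈{2}] r6c5 has the single candidate 2 ⇒ r6c5=2.
Step 14. [r3c3∈{1}] r3c3 has the single candidate 1. So r3c3=1.
Step 15. [r1c5∈{8}] r1c5 has the single candidate 8. So r1c5=8.
Step 16. [r7c8∈{6}] only 6 remains possible at r7c8. So r7c8=6.
Step 17. [r6c6∈{4}] r6c6 has the single candidate 4, so r6c6=4.
Step 18. [r4c5∈{1}] r4c5's peers cover all but 1, so r4c5=1.
Step 19. [r8c4∈{9}] nothing but 9 survives at r8c4, so r8c4=9.
Step 20. [r2c2∈{7}] only 7 remains possible at r2c2. So r2c2=7.
Step 21. [r7c1∈{2}] only 2 remains possible at r7c1. So r7c1=2.
Step 22. [r8c6∈{1}] nothing but 1 survives at r8c6 ⇒ r8c6=1.
Step 23. [r9c9∈{8}] only 8 remains possible at r9c9, so r9c9=8.
Step 24. [r8c7∈{4}] r8c7 has the single candidate 4. So r8c7=4.
Step 25. [r4c2∈{4}] r4c2's peers cover all but 4. So r4c2=4.
Step 26. [r3c2∈{2}] r3c2's peers cover all but 2. So r3c2=2.
Step 27. [r8c1∈{7}] r8c1's peers cover all but 7. So r8c1=7.
Step 28. [r5c4∈{5}] nothing but 5 survives at r5c4. So r5c4=5.
Step 29. [r4c9∈{5}] only 5 remains possible at r4c9. So r4c9=5.
Step 30. [r5c5∈{3}] r5c5 is down to just 3. So r5c5=3.
Step 31. [r5c7∈{7}] only 7 remains possible at r5c7, so r5c7=7.
Step 32. [r2c7∈{8}] r2c7 is down to just 8 ⇒ r2c7=8.
Step 33. [r1c2∈{3}] r1c2 is down to just 3, so r1c2=3.
Step 34. [r6c8∈{9}] nothing but 9 survives at r6c8, so r6c8=9.

Answer: 5 3 9 1 8 7 2 4 6 / 6 7 4 2 9 5 8 1 3 / 8 2 1 4 6 3 5 7 9 / 9 4 7 8 1 6 3 2 5 / 1 6 2 5 3 9 7 8 4 / 3 5 8 7 2 4 6 9 1 / 2 1 5 3 4 8 9 6 7 / 7 8 6 9 5 1 4 3 2 / 4 9 3 6 7 2 1 5 8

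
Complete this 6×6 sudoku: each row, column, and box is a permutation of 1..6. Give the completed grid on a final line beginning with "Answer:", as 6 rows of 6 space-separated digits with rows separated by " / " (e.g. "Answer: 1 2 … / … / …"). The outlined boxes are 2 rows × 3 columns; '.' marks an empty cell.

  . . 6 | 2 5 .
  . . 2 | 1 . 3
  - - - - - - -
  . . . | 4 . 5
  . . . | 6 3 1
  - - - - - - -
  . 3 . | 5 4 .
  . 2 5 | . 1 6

Step 1. [r1c1∈{1,3,4}] across row 1, 3 lands solely at r1c1. So r1c1=3.
Step 2. [r4c1∈{2,4,5}] across row 4, 2 lands solely at r4c1. So r4c1=2.
Step 3. [r5c1∈{1,6}] in row 5, 6 fits only at r5c1. So r5c1=6.
Step 4. [r4c2∈{4,5}] in row 4, 5 fits only at r4c2. So r4c2=5.
Step 5. [r2c2∈{4}] nothing but 4 survives at r2c2, so r2c2=4.
Step 6. [r3c1∈{1}] r3c1 is down to just 1 ⇒ r3c1=1.
Step 7. [r6c1∈{4}] nothing but 4 survives at r6c1 ⇒ r6c1=4.
Step 8. [r5c3∈{1}] r5c3's peers cover all but 1 ⇒ r5c3=1.
Step 9. [r1c2∈{1}] r1c2 is down to just 1, so r1c2=1.
Step 10. [r3c3∈{3}] r3c3 has the single candidate 3 ⇒ r3c3=3.
Step 11. [r2c5∈{6}] r2c5 is down to just 6, so r2c5=6.
Step 12. [r6c4∈{3}] r6c4 has the single candidate 3, so r6c4=3.
Step 13. [r3c2∈{6}] r3c2 is down to just 6, so r3c2=6.
Step 14. [r3c5∈{2}] only 2 remains possible at r3c5 ⇒ r3c5=2.
Step 15. [r5c6∈{2}] only 2 remains possible at r5c6. So r5c6=2.
Step 16. [r1c6∈{4}] only 4 remains possible at r1c6. So r1c6=4.
Step 17. [r2c1∈{5}] r2c1 is down to just 5, so r2c1=5.
Step 18. [r4c3∈{4}] nothing but 4 survives at r4c3, so r4c3=4.

Answer: 3 1 6 2 5 4 / 5 4 2 1 6 3 / 1 6 3 4 2 5 / 2 5 4 6 3 1 / 6 3 1 5 4 2 / 4 2 5 3 1 6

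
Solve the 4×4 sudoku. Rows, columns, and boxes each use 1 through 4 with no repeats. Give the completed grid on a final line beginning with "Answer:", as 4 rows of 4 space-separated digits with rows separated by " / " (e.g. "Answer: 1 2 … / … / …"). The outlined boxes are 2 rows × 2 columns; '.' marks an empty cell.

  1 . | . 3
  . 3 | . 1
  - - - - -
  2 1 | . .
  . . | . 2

Step 1. [r4c2∈{4}] r4c2's peers cover all but 4. So r4c2=4.
Step 2. [r1c3∈{2,4}] r1c3 is the only open cell in row 1 admitting 4. So r1c3=4.
Step 3. [r4c1∈{3}] r4c1 has the single candidate 3, so r4c1=3.
Step 4. [r4c3∈{1}] r4c3 is down to just 1, so r4c3=1.
Step 5. [r3c4∈{4}] nothing but 4 survives at r3c4, so r3c4=4.
Step 6. [r1c2∈{2}] nothing but 2 survives at r1c2, so r1c2=2.
Step 7. [r2c1∈{4}] r2c1 has the single candidate 4. So r2c1=4.
Step 8. [r2c3∈{2}] nothing but 2 survives at r2c3. So r2c3=2.
Step 9. [r3c3∈{3}] only 3 remains possible at r3c3. So r3c3=3.

Answer: 1 2 4 3 / 4 3 2 1 / 2 1 3 4 / 3 4 1 2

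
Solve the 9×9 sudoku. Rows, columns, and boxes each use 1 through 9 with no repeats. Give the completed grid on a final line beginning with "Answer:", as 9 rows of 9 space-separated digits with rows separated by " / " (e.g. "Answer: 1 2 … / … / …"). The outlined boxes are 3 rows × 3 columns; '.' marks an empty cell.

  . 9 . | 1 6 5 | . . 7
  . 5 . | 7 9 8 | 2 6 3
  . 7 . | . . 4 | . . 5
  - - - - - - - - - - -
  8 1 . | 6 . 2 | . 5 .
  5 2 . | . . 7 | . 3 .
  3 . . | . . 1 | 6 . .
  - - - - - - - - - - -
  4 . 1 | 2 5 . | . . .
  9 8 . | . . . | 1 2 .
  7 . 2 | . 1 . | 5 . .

Step 1. [r9c4∈{3,4,8,9}] 8 has one home in box 8: r9c4 ⇒ r9c4=8.
Step 2. [r6c2∈{4}] only 4 remains possible at r6c2 ⇒ r6c2=4.
Step 3. [r7c7∈{3,7,8,9}] in col 7, 3 fits only at r7c7. So r7c7=3.
Step 4. [r1c3∈{3,4,8}] row 1 places 3 nowhere but r1c3 ⇒ r1c3=3.
Step 5. [r7c2∈{6}] nothing but 6 survives at r7c2 ⇒ r7c2=6.
Step 6. [r4c7∈{4,7,9}] 7 has one home in col 7: r4c7. So r4c7=7.
Step 7. [r4c5∈{3,4}] row 4 places 3 nowhere but r4c5, so r4c5=3.
Step 8. [r4c9∈{4,9}] r4c9 is the only open cell in row 4 admitting 4, so r4c9=4.
Step 9. [r6c5∈{8}] nothing but 8 survives at r6c5, so r6c5=8.
Step 10. [r6c8∈{9}] r6c8 has the single candidate 9 ⇒ r6c8=9.
Step 11. [r3c3∈{6,8}] r3c3 is the only open cell in col 3 admitting 8, so r3c3=8.
Step 12. [r5c5∈{4}] nothing but 4 survives at r5c5, so r5c5=4.
Step 13. [r3c1∈{1,2,6}] in row 3, 6 fits only at r3c1, so r3c1=6.
Step 14. [r5c7∈{8}] r5c7's peers cover all but 8, so r5c7=8.
Step 15. [r8c9∈{6}] only 6 remains possible at r8c9. So r8c9=6.
Step 16. [r9c6∈{3,6,9}] row 9 places 6 nowhere but r9c6 ⇒ r9c6=6.
Step 17. [r1c8∈{4,8}] in row 1, 8 fits only at r1c8, so r1c8=8.
Step 18. [r5c4∈{9}] only 9 remains possible at r5c4 ⇒ r5c4=9.
Step 19. [r7c6∈{9}] only 9 remains possible at r7c6 ⇒ r7c6=9.
Step 20. [r3c4∈{3}] r3c4's peers cover all but 3. So r3c4=3.
Step 21. [r3c5∈{2}] r3c5's peers cover all but 2, so r3c5=2.
Step 22. [r2c3∈{4}] only 4 remains possible at r2c3. So r2c3=4.
Step 23. [r9c8∈{4}] r9c8 has the single candidate 4. So r9c8=4.
Step 24. [r2c1∈{1}] r2c1's peers cover all but 1, so r2c1=1.
Step 25. [r8c5∈{7}] r8c5 is down to just 7. So r8c5=7.
Step 26. [r1c7∈{4}] r1c7 has the single candidate 4 ⇒ r1c7=4.
Step 27. [r7c8∈{7}] r7c8's peers cover all but 7. So r7c8=7.
Step 28. [r9c2∈{3}] r9c2 is down to just 3. So r9c2=3.
Step 29. [r3c7∈{9}] r3c7 has the single candidate 9, so r3c7=9.
Step 30. [r6c3∈{7}] nothing but 7 survives at r6c3. So r6c3=7.
Step 31. [r3c8∈{1}] only 1 remains possible at r3c8 ⇒ r3c8=1.
Step 32. [r5c9∈{1}] only 1 remains possible at r5c9, so r5c9=1.
Step 33. [r8c4∈{4}] r8c4 is down to just 4, so r8c4=4.
Step 34. [r1c1∈{2}] r1c1's peers cover all but 2. So r1c1=2.
Step 35. [r5c3∈{6}] only 6 remains possible at r5c3, so r5c3=6.
Step 36. [r4c3∈{9}] r4c3's peers cover all but 9, so r4c3=9.
Step 37. [r9c9∈{9}] r9c9 has the single candidate 9. So r9c9=9.
Step 38. [r7c9∈{8}] nothing but 8 survives at r7c9 ⇒ r7c9=8.
Step 39. [r8c6∈{3}] r8c6 has the single candidate 3 ⇒ r8c6=3.
Step 40. [r8c3∈{5}] only 5 remains possible at r8c3, so r8c3=5.
Step 41. [r6c4∈{5}] r6c4's peers cover all but 5 ⇒ r6c4=5.
Step 42. [r6c9∈{2}] r6c9 is down to just 2, so r6c9=2.

Answer: 2 9 3 1 6 5 4 8 7 / 1 5 4 7 9 8 2 6 3 / 6 7 8 3 2 4 9 1 5 / 8 1 9 6 3 2 7 5 4 / 5 2 6 9 4 7 8 3 1 / 3 4 7 5 8 1 6 9 2 / 4 6 1 2 5 9 3 7 8 / 9 8 5 4 7 3 1 2 6 / 7 3 2 8 1 6 5 4 9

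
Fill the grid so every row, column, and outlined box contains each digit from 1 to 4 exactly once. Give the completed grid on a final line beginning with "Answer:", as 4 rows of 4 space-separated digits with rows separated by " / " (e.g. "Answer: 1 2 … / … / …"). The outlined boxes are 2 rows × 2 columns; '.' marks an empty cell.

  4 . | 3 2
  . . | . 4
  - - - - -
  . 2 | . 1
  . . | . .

Step 1. [r3c1∈{3}] r3c1's peers cover all but 3. So r3c1=3.
Step 2. [r1c2∈{1}] only 1 remains possible at r1c2, so r1c2=1.
Step 3. [r3c3∈{4}] r3c3 is down to just 4, so r3c3=4.
Step 4. [r4c2∈{4}] r4c2's peers cover all but 4 ⇒ r4c2=4.
Step 5. [r4c3∈{2}] nothing but 2 survives at r4c3, so r4c3=2.
Step 6. [r4c4∈{3}] nothing but 3 survives at r4c4 ⇒ r4c4=3.
Step 7. [r2c1∈{2}] r2c1's peers cover all but 2, so r2c1=2.
Step 8. [r2c2∈{3}] nothing but 3 survives at r2c2 ⇒ r2c2=3.
Step 9. [r2c3∈{1}] r2c3 is down to just 1. So r2c3=1.
Step 10. [r4c1∈{1}] r4c1 is down to just 1. So r4c1=1.

Answer: 4 1 3 2 / 2 3 1 4 / 3 2 4 1 / 1 4 2 3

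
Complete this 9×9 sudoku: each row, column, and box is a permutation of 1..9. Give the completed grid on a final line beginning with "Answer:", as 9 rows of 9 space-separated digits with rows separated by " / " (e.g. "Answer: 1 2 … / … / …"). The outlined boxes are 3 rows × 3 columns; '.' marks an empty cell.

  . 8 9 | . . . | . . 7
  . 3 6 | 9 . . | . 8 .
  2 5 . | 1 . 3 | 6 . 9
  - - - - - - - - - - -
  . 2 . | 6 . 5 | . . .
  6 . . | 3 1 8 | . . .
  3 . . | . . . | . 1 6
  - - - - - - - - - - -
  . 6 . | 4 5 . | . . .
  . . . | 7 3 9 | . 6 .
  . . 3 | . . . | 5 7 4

Step 1. [r3c8∈{4}] r3c8 has the single candidate 4. So r3c8=4.
Step 2. [r3c3∈{7}] r3c3's peers cover all but 7, so r3c3=7.
Step 3. [r6c4∈{2}] only 2 remains possible at r6c4. So r6c4=2.
Step 4. [r2c9∈{1,2,5}] row 2 places 5 nowhere but r2c9, so r2c9=5.
Step 5. [r7c1∈{1,7,8,9}] r7c1 is the only open cell in row 7 admitting 7, so r7c1=7.
Step 6. [r6c3∈{4,5,8}] across row 6, 5 lands solely at r6c3. So r6c3=5.
Step 7. [r6c7∈{4,7,8,9}] 8 has one home in row 6: r6c7 ⇒ r6c7=8.
Step 8. [r5c3∈{4}] nothing but 4 survives at r5c3, so r5c3=4.
Step 9. [r5c9∈{2}] only 2 remains possible at r5c9, so r5c9=2.
Step 10. [r4c7∈{3,4,7,9}] 4 has one home in col 7: r4c7 ⇒ r4c7=4.
Step 11. [r4c5∈{7,9}] row 4 places 7 nowhere but r4c5. So r4c5=7.
Step 12. [r6c6∈{4}] r6c6 is down to just 4. So r6c6=4.
Step 13. [r8c1∈{1,4,5,8}] across row 8, 5 lands solely at r8c1 ⇒ r8c1=5.
Step 14. [r6c2∈{7,9}] 7 has one home in row 6: r6c2, so r6c2=7.
Step 15. [r5c2∈{9}] only 9 remains possible at r5c2, so r5c2=9.
Step 16. [r9c2∈{1}] r9c2's peers cover all but 1, so r9c2=1.
Step 17. [r7c7∈{1,2,3,9}] across col 7, 9 lands solely at r7c7, so r7c7=9.
Step 18. [r1c7∈{1,2,3}] 3 has one home in col 7: r1c7. So r1c7=3.
Step 19. [r1c8∈{2}] only 2 remains possible at r1c8 ⇒ r1c8=2.
Step 20. [r1c1∈{1,4}] r1c1 is the only open cell in row 1 admitting 1, so r1c1=1.
Step 21. [r7c6∈{1,2}] across col 6, 1 lands solely at r7c6. So r7c6=1.
Step 22. [r1c5∈{4,6}] 4 has one home in row 1: r1c5, so r1c5=4.
Step 23. [r9c5∈{2,6,8}] 6 has one home in col 5: r9c5, so r9c5=6.
Step 24. [r8c9∈{1,8}] across col 9, 1 lands solely at r8c9. So r8c9=1.
Step 25. [r8c3∈{2,8}] row 8 places 8 nowhere but r8c3. So r8c3=8.
Step 26. [r4c9∈{3}] r4c9's peers cover all but 3. So r4c9=3.
Step 27. [r9c6∈{2}] r9c6 has the single candidate 2 ⇒ r9c6=2.
Step 28. [r4c3∈{1}] nothing but 1 survives at r4c3 ⇒ r4c3=1.
Step 29. [r9c1∈{9}] r9c1's peers cover all but 9. So r9c1=9.
Step 30. [r7c3∈{2}] nothing but 2 survives at r7c3. So r7c3=2.
Step 31. [r2c7∈{1}] nothing but 1 survives at r2c7. So r2c7=1.
Step 32. [r2c5∈{2}] nothing but 2 survives at r2c5 ⇒ r2c5=2.
Step 33. [r2c1∈{4}] only 4 remains possible at r2c1 ⇒ r2c1=4.
Step 34. [r7c9∈{8}] r7c9's peers cover all but 8. So r7c9=8.
Step 35. [r5c8∈{5}] r5c8's peers cover all but 5. So r5c8=5.
Step 36. [r5c7∈{7}] r5c7 is down to just 7. So r5c7=7.
Step 37. [r6c5∈{9}] nothing but 9 survives at r6c5, so r6c5=9.
Step 38. [r1c4∈{5}] r1c4's peers cover all but 5. So r1c4=5.
Step 39. [r7c8∈{3}] r7c8's peers cover all but 3. So r7c8=3.
Step 40. [r9c4∈{8}] r9c4's peers cover all but 8, so r9c4=8.
Step 41. [r3c5∈{8}] only 8 remains possible at r3c5, so r3c5=8.
Step 42. [r1c6∈{6}] nothing but 6 survives at r1c6, so r1c6=6.
Step 43. [r2c6∈{7}] r2c6 has the single candidate 7. So r2c6=7.
Step 44. [r8c2∈{4}] only 4 remains possible at r8c2. So r8c2=4.
Step 45. [r4c1∈{8}] nothing but 8 survives at r4c1. So r4c1=8.
Step 46. [r8c7∈{2}] nothing but 2 survives at r8c7, so r8c7=2.
Step 47. [r4c8∈{9}] r4c8 is down to just 9 ⇒ r4c8=9.

Answer: 1 8 9 5 4 6 3 2 7 / 4 3 6 9 2 7 1 8 5 / 2 5 7 1 8 3 6 4 9 / 8 2 1 6 7 5 4 9 3 / 6 9 4 3 1 8 7 5 2 / 3 7 5 2 9 4 8 1 6 / 7 6 2 4 5 1 9 3 8 / 5 4 8 7 3 9 2 6 1 / 9 1 3 8 6 2 5 7 4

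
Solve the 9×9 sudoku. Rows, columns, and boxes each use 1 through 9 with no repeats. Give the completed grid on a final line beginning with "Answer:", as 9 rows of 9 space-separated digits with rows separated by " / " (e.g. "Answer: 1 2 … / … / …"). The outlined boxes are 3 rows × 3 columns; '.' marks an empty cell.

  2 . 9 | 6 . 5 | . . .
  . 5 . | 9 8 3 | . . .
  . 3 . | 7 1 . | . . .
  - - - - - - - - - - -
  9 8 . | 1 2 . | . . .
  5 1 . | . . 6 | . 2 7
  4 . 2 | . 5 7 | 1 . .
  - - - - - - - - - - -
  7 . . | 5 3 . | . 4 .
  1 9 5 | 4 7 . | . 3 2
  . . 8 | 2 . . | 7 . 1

Step 1. [r7c3∈{6}] only 6 remains possible at r7c3. So r7c3=6.
Step 2. [r1c5∈{4}] only 4 remains possible at r1c5 ⇒ r1c5=4.
Step 3. [r5c7∈{3,4,8,9}] 4 has one home in row 5: r5c7. So r5c7=4.
Step 4. [r8c7∈{6,8}] row 8 places 6 nowhere but r8c7. So r8c7=6.
Step 5. [r3c1∈{6,8}] col 1 places 8 nowhere but r3c1 ⇒ r3c1=8.
Step 6. [r1c8∈{1,7,8}] across row 1, 1 lands solely at r1c8, so r1c8=1.
Step 7. [r6c8∈{6,8,9}] col 8 places 8 nowhere but r6c8 ⇒ r6c8=8.
Step 8. [r6c9∈{3,6,9}] row 6 places 9 nowhere but r6c9 ⇒ r6c9=9.
Step 9. [r9c8∈{5,9}] 5 has one home in row 9: r9c8, so r9c8=5.
Step 10. [r7c7∈{8,9}] box 9 places 9 nowhere but r7c7 ⇒ r7c7=9.
Step 11. [r4c8∈{6}] only 6 remains possible at r4c8, so r4c8=6.
Step 12. [r3c9∈{4,5,6}] row 3 places 6 nowhere but r3c9, so r3c9=6.
Step 13. [r2c3∈{1,4,7}] across row 2, 1 lands solely at r2c3, so r2c3=1.
Step 14. [r4c9∈{3,5}] in col 9, 5 fits only at r4c9, so r4c9=5.
Step 15. [r4c7∈{3}] r4c7 has the single candidate 3, so r4c7=3.
Step 16. [r7c9∈{8}] r7c9 has the single candidate 8. So r7c9=8.
Step 17. [r9c6∈{9}] nothing but 9 survives at r9c6 ⇒ r9c6=9.
Step 18. [r6c4∈{3}] nothing but 3 survives at r6c4 ⇒ r6c4=3.
Step 19. [r3c6∈{2}] nothing but 2 survives at r3c6 ⇒ r3c6=2.
Step 20. [r1c9∈{3}] only 3 remains possible at r1c9, so r1c9=3.
Step 21. [r6c2∈{6}] r6c2 is down to just 6. So r6c2=6.
Step 22. [r3c3∈{4}] nothing but 4 survives at r3c3 ⇒ r3c3=4.
Step 23. [r4c6∈{4}] nothing but 4 survives at r4c6, so r4c6=4.
Step 24. [r5c3∈{3}] r5c3's peers cover all but 3 ⇒ r5c3=3.
Step 25. [r2c8∈{7}] r2c8's peers cover all but 7 ⇒ r2c8=7.
Step 26. [r9c5∈{6}] only 6 remains possible at r9c5, so r9c5=6.
Step 27. [r3c8∈{9}] only 9 remains possible at r3c8 ⇒ r3c8=9.
Step 28. [r1c2∈{7}] r1c2 has the single candidate 7 ⇒ r1c2=7.
Step 29. [r3c7∈{5}] r3c7's peers cover all but 5. So r3c7=5.
Step 30. [r5c4∈{8}] r5c4 has the single candidate 8, so r5c4=8.
Step 31. [r5c5∈{9}] r5c5 has the single candidate 9, so r5c5=9.
Step 32. [r8c6∈{8}] r8c6 has the single candidate 8. So r8c6=8.
Step 33. [r1c7∈{8}] only 8 remains possible at r1c7 ⇒ r1c7=8.
Step 34. [r4c3∈{7}] only 7 remains possible at r4c3, so r4c3=7.
Step 35. [r9c1∈{3}] r9c1 is down to just 3. So r9c1=3.
Step 36. [r2c9∈{4}] nothing but 4 survives at r2c9, so r2c9=4.
Step 37. [r7c2∈{2}] r7c2 is down to just 2, so r7c2=2.
Step 38. [r2c7∈{2}] r2c7's peers cover all but 2 ⇒ r2c7=2.
Step 39. [r2c1∈{6}] r2c1's peers cover all but 6, so r2c1=6.
Step 40. [r7c6∈{1}] r7c6's peers cover all but 1, so r7c6=1.
Step 41. [r9c2∈{4}] r9c2 has the single candidate 4 ⇒ r9c2=4.

Answer: 2 7 9 6 4 5 8 1 3 / 6 5 1 9 8 3 2 7 4 / 8 3 4 7 1 2 5 9 6 / 9 8 7 1 2 4 3 6 5 / 5 1 3 8 9 6 4 2 7 / 4 6 2 3 5 7 1 8 9 / 7 2 6 5 3 1 9 4 8 / 1 9 5 4 7 8 6 3 2 / 3 4 8 2 6 9 7 5 1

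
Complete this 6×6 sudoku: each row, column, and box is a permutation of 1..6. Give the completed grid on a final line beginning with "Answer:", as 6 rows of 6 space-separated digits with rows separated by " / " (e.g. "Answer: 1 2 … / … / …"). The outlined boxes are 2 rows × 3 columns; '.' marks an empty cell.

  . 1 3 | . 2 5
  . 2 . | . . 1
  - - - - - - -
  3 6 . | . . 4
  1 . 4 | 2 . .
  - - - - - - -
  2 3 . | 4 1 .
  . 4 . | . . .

Step 1. [r5c6∈{6}] r5c6 has the single candidate 6 ⇒ r5c6=6.
Step 2. [r5c3∈{5}] nothing but 5 survives at r5c3 ⇒ r5c3=5.
Step 3. [r2c3∈{6}] r2c3 is down to just 6 ⇒ r2c3=6.
Step 4. [r3c5∈{5}] r3c5 is down to just 5, so r3c5=5.
Step 5. [r6c5∈{3}] r6c5 has the single candidate 3, so r6c5=3.
Step 6. [r1c1∈{4}] only 4 remains possible at r1c1, so r1c1=4.
Step 7. [r4c5∈{6}] r4c5 is down to just 6. So r4c5=6.
Step 8. [r1c4∈{6}] r1c4 is down to just 6. So r1c4=6.
Step 9. [r2c4∈{3}] r2c4 has the single candidate 3 ⇒ r2c4=3.
Step 10. [r2c1∈{5}] r2c1 is down to just 5. So r2c1=5.
Step 11. [r6c6∈{2}] nothing but 2 survives at r6c6, so r6c6=2.
Step 12. [r6c4∈{5}] r6c4 has the single candidate 5. So r6c4=5.
Step 13. [r6c1∈{6}] r6c1 is down to just 6. So r6c1=6.
Step 14. [r3c4∈{1}] r3c4 has the single candidate 1 ⇒ r3c4=1.
Step 15. [r4c2∈{5}] r4c2's peers cover all but 5 ⇒ r4c2=5.
Step 16. [r2c5∈{4}] r2c5 has the single candidate 4 ⇒ r2c5=4.
Step 17. [r3c3∈{2}] nothing but 2 survives at r3c3 ⇒ r3c3=2.
Step 18. [r6c3∈{1}] r6c3's peers cover all but 1. So r6c3=1.
Step 19. [r4c6∈{3}] r4c6 is down to just 3 ⇒ r4c6=3.

Answer: 4 1 3 6 2 5 / 5 2 6 3 4 1 / 3 6 2 1 5 4 / 1 5 4 2 6 3 / 2 3 5 4 1 6 / 6 4 1 5 3 2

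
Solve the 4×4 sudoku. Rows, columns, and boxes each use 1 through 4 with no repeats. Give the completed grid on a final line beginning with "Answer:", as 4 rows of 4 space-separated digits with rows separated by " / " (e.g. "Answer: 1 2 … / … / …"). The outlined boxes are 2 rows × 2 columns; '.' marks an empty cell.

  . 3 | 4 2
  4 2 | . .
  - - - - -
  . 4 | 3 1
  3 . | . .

Step 1. [r4c4∈{4}] r4c4 has the single candidate 4. So r4c4=4.
Step 2. [r4c2∈{1}] r4c2 has the single candidate 1, so r4c2=1.
Step 3. [r4c3∈{2}] r4c3's peers cover all but 2, so r4c3=2.
Step 4. [r2c3∈{1}] nothing but 1 survives at r2c3 ⇒ r2c3=1.
Step 5. [r3c1∈{2}] only 2 remains possible at r3c1 ⇒ r3c1=2.
Step 6. [r1c1∈{1}] nothing but 1 survives at r1c1. So r1c1=1.
Step 7. [r2c4∈{3}] r2c4 is down to just 3, so r2c4=3.

Answer: 1 3 4 2 / 4 2 1 3 / 2 4 3 1 / 3 1 2 4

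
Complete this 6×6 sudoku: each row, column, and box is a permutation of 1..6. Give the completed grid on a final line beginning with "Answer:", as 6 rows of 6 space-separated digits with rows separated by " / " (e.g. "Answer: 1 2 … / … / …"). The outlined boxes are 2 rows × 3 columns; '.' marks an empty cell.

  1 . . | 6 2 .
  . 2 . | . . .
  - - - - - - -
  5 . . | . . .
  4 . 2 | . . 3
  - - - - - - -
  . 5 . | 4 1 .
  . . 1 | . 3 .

Step 1. [r2c4∈{1,3,5}] r2c4 is the only open cell in col 4 admitting 3. So r2c4=3.
Step 2. [r2c6∈{1,4,5}] 1 has one home in row 2: r2c6. So r2c6=1.
Step 3. [r5c1∈{2,3,6}] 3 has one home in col 1: r5c1. So r5c1=3.
Step 4. [r5c3∈{6}] only 6 remains possible at r5c3. So r5c3=6.
Step 5. [r6c6∈{2,5,6}] across row 6, 6 lands solely at r6c6. So r6c6=6.
Step 6. [r1c6∈{4,5}] in col 6, 5 fits only at r1c6, so r1c6=5.
Step 7. [r4c5∈{5,6}] r4c5 is the only open cell in col 5 admitting 5 ⇒ r4c5=5.
Step 8. [r3c5∈{4,6}] r3c5 is the only open cell in col 5 admitting 6. So r3c5=6.
Step 9. [r4c4∈{1}] r4c4's peers cover all but 1. So r4c4=1.
Step 10. [r3c3∈{3}] nothing but 3 survives at r3c3 ⇒ r3c3=3.
Step 11. [r3c4∈{2}] nothing but 2 survives at r3c4, so r3c4=2.
Step 12. [r1c3∈{4}] r1c3 has the single candidate 4 ⇒ r1c3=4.
Step 13. [r2c3∈{5}] nothing but 5 survives at r2c3, so r2c3=5.
Step 14. [r2c1∈{6}] r2c1 has the single candidate 6. So r2c1=6.
Step 15. [r3c2∈{1}] r3c2 is down to just 1. So r3c2=1.
Step 16. [r6c2∈{4}] r6c2's peers cover all but 4, so r6c2=4.
Step 17. [r6c4∈{5}] r6c4 is down to just 5 ⇒ r6c4=5.
Step 18. [r6c1∈{2}] r6c1 is down to just 2 ⇒ r6c1=2.
Step 19. [r4c2∈{6}] r4c2 is down to just 6. So r4c2=6.
Step 20. [r2c5∈{4}] r2c5 is down to just 4, so r2c5=4.
Step 21. [r1c2∈{3}] nothing but 3 survives at r1c2, so r1c2=3.
Step 22. [r3c6∈{4}] r3c6 has the single candidate 4. So r3c6=4.
Step 23. [r5c6∈{2}] only 2 remains possible at r5c6. So r5c6=2.

Answer: 1 3 4 6 2 5 / 6 2 5 3 4 1 / 5 1 3 2 6 4 / 4 6 2 1 5 3 / 3 5 6 4 1 2 / 2 4 1 5 3 6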